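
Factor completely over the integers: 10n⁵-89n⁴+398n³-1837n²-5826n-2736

Trying the rational-root candidates, n = 8 is a root, giving the factor (n-8) and quotient 10n⁴-9n³+326n²+771n+342.
Then n = -3/5 is a root, so (5n+3) is a factor; dividing leaves 2n³-3n²+67n+114.
Then n = -3/2 is a root, so (2n+3) is a factor; dividing leaves n²-3n+38.
The quadratic n²-3n+38 has discriminant -143 < 0 and is irreducible over ℤ.

(2n+3)(5n+3)(n-8)(n²-3n+38)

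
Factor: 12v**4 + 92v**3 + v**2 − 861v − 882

(2v + 7)(6v + 7)(v + 6)(v − 3)

Trying the rational-root candidates, v = 3 is a root, so (v − 3) divides it; the quotient is 12v**3 + 128v**2 + 385v + 294.
Next, v = −7/6 is a root, giving the factor (6v + 7) and quotient 2v**2 + 19v + 42.
The remaining quadratic factors as (v + 6)(2v + 7).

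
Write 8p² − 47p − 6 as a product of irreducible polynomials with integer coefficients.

Need a pair with product 8·(−6) = −48 and sum −47: that's 1 and −48.
Split the middle term: 8p² + p − 48p − 6 = p(8p + 1) − 6(8p + 1).

(8p + 1)(p − 6)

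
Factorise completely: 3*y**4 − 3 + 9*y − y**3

Group as (3*y**4 + 9*y) + (−y**3 − 3) = 3*y*(y**3 + 3) − (y**3 + 3).
Both groups share the factor (y**3 + 3).

(3*y − 1)*(y**3 + 3)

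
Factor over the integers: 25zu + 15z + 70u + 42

(5u + 3)(5z + 14)

Group as (25zu + 15z) + (70u + 42) = 5z(5u + 3) + 14(5u + 3).
Both groups share the factor (5u + 3).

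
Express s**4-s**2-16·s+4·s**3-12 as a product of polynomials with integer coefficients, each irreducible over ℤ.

Among the possible rational roots, s = -3 is a root, giving the factor (s+3) and quotient s**3+s**2-4·s-4.
Next, s = 2 is a root, so (s-2) is a factor; dividing leaves s**2+3·s+2.
The remaining quadratic factors as (s+1)(s+2).

(s+1)·(s+2)·(s+3)·(s-2)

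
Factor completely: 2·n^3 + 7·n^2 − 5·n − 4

(2·n + 1)·(n + 4)·(n − 1)

By the rational root theorem, n = −4 is a root, so (n + 4) divides it; the quotient is 2·n^2 − n − 1.
The remaining quadratic factors as (2·n + 1)(n − 1).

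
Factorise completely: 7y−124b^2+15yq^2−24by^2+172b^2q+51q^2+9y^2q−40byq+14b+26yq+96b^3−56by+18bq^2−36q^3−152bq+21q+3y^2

Group: 2b(48b^2−24by+14bq−62b+9yq+3y−12q^2+17q+7) + (y+3q)(48b^2−24by+14bq−62b+9yq+3y−12q^2+17q+7); both groups contain (48b^2−24by+14bq−62b+9yq+3y−12q^2+17q+7), so (2b+y+3q) is a factor with cofactor 48b^2−24by+14bq−62b+9yq+3y−12q^2+17q+7.
The cofactor groups again: 48b^2−24by+14bq−62b+9yq+3y−12q^2+17q+7 = 8b(6b−3y+4q−7) + (−3q−1)(6b−3y+4q−7); both groups contain (6b−3y+4q−7), giving (8b−3q−1)(6b−3y+4q−7).

(2b+y+3q)(6b−3y+4q−7)(8b−3q−1)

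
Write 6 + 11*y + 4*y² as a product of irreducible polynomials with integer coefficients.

Need a pair with product 4·6 = 24 and sum 11: that's 3 and 8.
Split the middle term: 4*y² + 3*y + 8*y + 6 = y*(4*y + 3) + 2*(4*y + 3).

(4*y + 3)*(y + 2)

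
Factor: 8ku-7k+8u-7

(8u-7)(k+1)

Group as (8ku-7k) + (8u-7) = k(8u-7) + (8u-7).
Both groups share the factor (8u-7).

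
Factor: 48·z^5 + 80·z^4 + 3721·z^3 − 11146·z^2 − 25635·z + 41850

Trying the rational-root candidates, z = 5/4 is a root, so (4·z − 5) is a factor; dividing leaves 12·z^4 + 35·z^3 + 974·z^2 − 1569·z − 8370.
Then z = 10/3 is a root, giving the factor (3·z − 10) and quotient 4·z^3 + 25·z^2 + 408·z + 837.
Next, z = −9/4 is a root, so (4·z + 9) divides it; the quotient is z^2 + 4·z + 93.
The quadratic z^2 + 4·z + 93 has discriminant −356 < 0 and is irreducible over ℤ.

(3·z − 10)·(4·z + 9)·(4·z − 5)·(z^2 + 4·z + 93)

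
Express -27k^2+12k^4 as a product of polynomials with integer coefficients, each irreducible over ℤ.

Pull out the common factor 3k^2; 4k^2-9 is a difference of squares.

3k^2(2k+3)(2k-3)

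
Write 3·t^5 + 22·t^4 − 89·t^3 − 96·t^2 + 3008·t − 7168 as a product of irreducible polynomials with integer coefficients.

Trying the rational-root candidates, t = −8 is a root, so (t + 8) is a factor; dividing leaves 3·t^4 − 2·t^3 − 73·t^2 + 488·t − 896.
Next, t = −7 is a root, so (t + 7) divides it; the quotient is 3·t^3 − 23·t^2 + 88·t − 128.
Continuing, t = 8/3 is a root, so (3·t − 8) divides it; the quotient is t^2 − 5·t + 16.
The quadratic t^2 − 5·t + 16 has discriminant −39 < 0 and is irreducible over ℤ.

(3·t − 8)·(t + 7)·(t + 8)·(t^2 − 5·t + 16)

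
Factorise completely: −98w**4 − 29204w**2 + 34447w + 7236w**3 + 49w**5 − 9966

(7w − 11)(7w − 3)(w − 2)(w**2 + 2w + 151)

Testing divisors of the constant over divisors of the leading coefficient, w = 3/7 is a root, so (7w − 3) divides it; the quotient is 7w**4 − 11w**3 + 1029w**2 − 3731w + 3322.
Continuing, w = 11/7 is a root, so (7w − 11) is a factor; dividing leaves w**3 + 147w − 302.
Then w = 2 is a root, giving the factor (w − 2) and quotient w**2 + 2w + 151.
The quadratic w**2 + 2w + 151 has discriminant −600 < 0 and is irreducible over ℤ.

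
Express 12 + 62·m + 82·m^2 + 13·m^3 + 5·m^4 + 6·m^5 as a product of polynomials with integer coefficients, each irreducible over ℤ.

By the rational root theorem, m = -1/2 is a root, giving the factor (2·m + 1) and quotient 3·m^4 + m^3 + 6·m^2 + 38·m + 12.
Continuing, m = -2 is a root, so (m + 2) divides it; the quotient is 3·m^3 - 5·m^2 + 16·m + 6.
Next, m = -1/3 is a root, so (3·m + 1) divides it; the quotient is m^2 - 2·m + 6.
The quadratic m^2 - 2·m + 6 has discriminant -20 < 0 and is irreducible over ℤ.

(2·m + 1)·(3·m + 1)·(m + 2)·(m^2 - 2·m + 6)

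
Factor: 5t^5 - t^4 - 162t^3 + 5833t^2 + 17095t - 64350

(5t - 11)(t + 10)(t + 5)(t^2 - 13t + 117)

By the rational root theorem, t = -10 is a root, so (t + 10) divides it; the quotient is 5t^4 - 51t^3 + 348t^2 + 2353t - 6435.
Next, t = -5 is a root, so (t + 5) is a factor; dividing leaves 5t^3 - 76t^2 + 728t - 1287.
Next, t = 11/5 is a root, giving the factor (5t - 11) and quotient t^2 - 13t + 117.
The quadratic t^2 - 13t + 117 has discriminant -299 < 0 and is irreducible over ℤ.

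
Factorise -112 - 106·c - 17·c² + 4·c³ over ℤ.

Trying the rational-root candidates, c = -2 is a root, so (c + 2) divides it; the quotient is 4·c² - 25·c - 56.
The remaining quadratic factors as (c - 8)(4·c + 7).

(4·c + 7)·(c + 2)·(c - 8)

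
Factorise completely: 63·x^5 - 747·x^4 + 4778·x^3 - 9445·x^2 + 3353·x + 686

Testing divisors of the constant over divisors of the leading coefficient, x = -1/7 is a root, so (7·x + 1) divides it; the quotient is 9·x^4 - 108·x^3 + 698·x^2 - 1449·x + 686.
Next, x = 7/3 is a root, so (3·x - 7) is a factor; dividing leaves 3·x^3 - 29·x^2 + 165·x - 98.
Continuing, x = 2/3 is a root, so (3·x - 2) is a factor; dividing leaves x^2 - 9·x + 49.
The quadratic x^2 - 9·x + 49 has discriminant -115 < 0 and is irreducible over ℤ.

(3·x - 2)·(3·x - 7)·(7·x + 1)·(x^2 - 9·x + 49)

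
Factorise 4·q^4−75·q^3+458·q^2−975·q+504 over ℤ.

Testing divisors of the constant over divisors of the leading coefficient, q = 7 is a root, giving the factor (q−7) and quotient 4·q^3−47·q^2+129·q−72.
Then q = 3/4 is a root, giving the factor (4·q−3) and quotient q^2−11·q+24.
The remaining quadratic factors as (q−8)(q−3).

(4·q−3)·(q−3)·(q−7)·(q−8)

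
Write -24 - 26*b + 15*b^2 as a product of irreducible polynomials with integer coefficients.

(3*b + 2)*(5*b - 12)

Need a pair with product 15·(-24) = -360 and sum -26: that's 10 and -36.
Split the middle term: 15*b^2 + 10*b - 36*b - 24 = 5*b*(3*b + 2) - 12*(3*b + 2).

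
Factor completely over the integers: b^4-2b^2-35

(b^2+5)(b^2-7)

Substitute u = b^2 to get a quadratic in u, then factor.
b^2-7 is irreducible over ℤ (7 is not a perfect square).
b^2+5 is irreducible over ℤ (always positive, so no real roots).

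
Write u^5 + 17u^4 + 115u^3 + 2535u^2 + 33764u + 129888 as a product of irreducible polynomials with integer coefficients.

Testing divisors of the constant over divisors of the leading coefficient, u = −11 is a root, so (u + 11) divides it; the quotient is u^4 + 6u^3 + 49u^2 + 1996u + 11808.
Then u = −9 is a root, giving the factor (u + 9) and quotient u^3 − 3u^2 + 76u + 1312.
Continuing, u = −8 is a root, giving the factor (u + 8) and quotient u^2 − 11u + 164.
The quadratic u^2 − 11u + 164 has discriminant −535 < 0 and is irreducible over ℤ.

(u + 11)(u + 8)(u + 9)(u^2 − 11u + 164)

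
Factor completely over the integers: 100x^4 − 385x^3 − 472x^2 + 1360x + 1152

(4x − 9)(5x + 4)(5x + 8)(x − 4)

Trying the rational-root candidates, x = −8/5 is a root, giving the factor (5x + 8) and quotient 20x^3 − 109x^2 + 80x + 144.
Then x = −4/5 is a root, so (5x + 4) divides it; the quotient is 4x^2 − 25x + 36.
The remaining quadratic factors as (x − 4)(4x − 9).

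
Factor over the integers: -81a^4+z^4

(z)⁴ − (3a)⁴ = ((z)² − (3a)²)((z)² + (3a)²); the first factor splits again, the second (z^2+9a^2) is irreducible.

(z-3a)(z+3a)(z^2+9a^2)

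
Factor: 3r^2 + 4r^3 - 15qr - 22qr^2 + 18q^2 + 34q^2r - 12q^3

-(2q - 4r - 3)(2q - r)(3q - r)

Group: 2q(-6q^2 + 14qr + 9q - 4r^2 - 3r) - r(-6q^2 + 14qr + 9q - 4r^2 - 3r); both groups contain (-6q^2 + 14qr + 9q - 4r^2 - 3r), so (2q - r) is a factor with cofactor -6q^2 + 14qr + 9q - 4r^2 - 3r.
The cofactor groups again: -6q^2 + 14qr + 9q - 4r^2 - 3r = -2q(3q - r) + (4r + 3)(3q - r); both groups contain (3q - r), giving -(2q - 4r - 3)(3q - r).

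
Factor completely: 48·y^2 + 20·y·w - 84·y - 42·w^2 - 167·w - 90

(4·y - 3·w - 10)·(12·y + 14·w + 9)

Group: 12·y·(4·y - 3·w - 10) + (14·w + 9)·(4·y - 3·w - 10); both groups contain (4·y - 3·w - 10).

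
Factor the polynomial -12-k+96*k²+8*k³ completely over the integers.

Group as (8*k³-k) + (96*k²-12) = k*(8*k²-1) + 12*(8*k²-1).
Both groups share the factor (8*k²-1).

(k+12)*(8*k²-1)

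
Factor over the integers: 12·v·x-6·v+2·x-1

Group as (12·v·x-6·v) + (2·x-1) = 6·v·(2·x-1) + (2·x-1).
Both groups share the factor (2·x-1).

(2·x-1)·(6·v+1)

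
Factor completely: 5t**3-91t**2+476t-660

Among the possible rational roots, t = 10 is a root, so (t-10) divides it; the quotient is 5t**2-41t+66.
The remaining quadratic factors as (5t-11)(t-6).

(5t-11)(t-10)(t-6)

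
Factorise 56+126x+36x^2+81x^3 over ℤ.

Group as (81x^3+126x) + (36x^2+56) = 9x(9x^2+14) + 4(9x^2+14).
Both groups share the factor (9x^2+14).

(9x+4)(9x^2+14)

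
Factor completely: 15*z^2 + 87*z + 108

Pull out the common factor 3, then factor the remaining trinomial.

3*(5*z + 9)*(z + 4)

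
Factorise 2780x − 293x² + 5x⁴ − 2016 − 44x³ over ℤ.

(5x − 4)(x + 8)(x − 7)(x − 9)

Among the possible rational roots, x = 9 is a root, so (x − 9) is a factor; dividing leaves 5x³ + x² − 284x + 224.
Continuing, x = −8 is a root, giving the factor (x + 8) and quotient 5x² − 39x + 28.
The remaining quadratic factors as (x − 7)(5x − 4).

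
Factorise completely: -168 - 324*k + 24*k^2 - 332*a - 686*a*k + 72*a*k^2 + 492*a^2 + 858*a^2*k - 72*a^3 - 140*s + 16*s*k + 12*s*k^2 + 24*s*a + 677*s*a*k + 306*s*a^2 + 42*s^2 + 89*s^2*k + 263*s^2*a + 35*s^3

(5*s - a + 12*k + 6)*(7*s + 12*a + k - 14)*(s + 6*a + 2)

Group: s*(35*s^2 + 53*s*a + 89*s*k - 28*s - 12*a^2 + 143*a*k + 86*a + 12*k^2 - 162*k - 84) + (6*a + 2)*(35*s^2 + 53*s*a + 89*s*k - 28*s - 12*a^2 + 143*a*k + 86*a + 12*k^2 - 162*k - 84); both groups contain (35*s^2 + 53*s*a + 89*s*k - 28*s - 12*a^2 + 143*a*k + 86*a + 12*k^2 - 162*k - 84), so (s + 6*a + 2) is a factor with cofactor 35*s^2 + 53*s*a + 89*s*k - 28*s - 12*a^2 + 143*a*k + 86*a + 12*k^2 - 162*k - 84.
The cofactor groups again: 35*s^2 + 53*s*a + 89*s*k - 28*s - 12*a^2 + 143*a*k + 86*a + 12*k^2 - 162*k - 84 = 7*s*(5*s - a + 12*k + 6) + (12*a + k - 14)*(5*s - a + 12*k + 6); both groups contain (5*s - a + 12*k + 6), giving (7*s + 12*a + k - 14)*(5*s - a + 12*k + 6).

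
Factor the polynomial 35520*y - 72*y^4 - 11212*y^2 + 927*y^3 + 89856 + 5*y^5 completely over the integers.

Testing divisors of the constant over divisors of the leading coefficient, y = 9 is a root, so (y - 9) is a factor; dividing leaves 5*y^4 - 27*y^3 + 684*y^2 - 5056*y - 9984.
Continuing, y = 8 is a root, giving the factor (y - 8) and quotient 5*y^3 + 13*y^2 + 788*y + 1248.
Then y = -8/5 is a root, so (5*y + 8) divides it; the quotient is y^2 + y + 156.
The quadratic y^2 + y + 156 has discriminant -623 < 0 and is irreducible over ℤ.

(5*y + 8)*(y - 8)*(y - 9)*(y^2 + y + 156)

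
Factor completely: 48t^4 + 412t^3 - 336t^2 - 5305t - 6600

Among the possible rational roots, t = -8 is a root, so (t + 8) divides it; the quotient is 48t^3 + 28t^2 - 560t - 825.
Continuing, t = -11/6 is a root, so (6t + 11) divides it; the quotient is 8t^2 - 10t - 75.
The remaining quadratic factors as (2t + 5)(4t - 15).

(2t + 5)(4t - 15)(6t + 11)(t + 8)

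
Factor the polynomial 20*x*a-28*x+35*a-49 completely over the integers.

Group as (20*x*a-28*x) + (35*a-49) = 4*x*(5*a-7) + 7*(5*a-7).
Both groups share the factor (5*a-7).

(4*x+7)*(5*a-7)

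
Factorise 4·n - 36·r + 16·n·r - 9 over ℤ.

(4·n - 9)·(4·r + 1)

Group as (16·n·r + 4·n) + (-36·r - 9) = 4·n·(4·r + 1) - 9·(4·r + 1).
Both groups share the factor (4·r + 1).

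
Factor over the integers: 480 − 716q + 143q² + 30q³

Trying the rational-root candidates, q = −8 is a root, giving the factor (q + 8) and quotient 30q² − 97q + 60.
The remaining quadratic factors as (5q − 12)(6q − 5).

(5q − 12)(6q − 5)(q + 8)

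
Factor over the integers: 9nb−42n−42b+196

Group as (9nb−42n) + (−42b+196) = 3n(3b−14) − 14(3b−14).
Both groups share the factor (3b−14).

(3b−14)(3n−14)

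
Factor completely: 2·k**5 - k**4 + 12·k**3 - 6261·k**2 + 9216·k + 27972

Trying the rational-root candidates, k = -3/2 is a root, so (2·k + 3) is a factor; dividing leaves k**4 - 2·k**3 + 9·k**2 - 3144·k + 9324.
Continuing, k = 14 is a root, so (k - 14) is a factor; dividing leaves k**3 + 12·k**2 + 177·k - 666.
Continuing, k = 3 is a root, so (k - 3) is a factor; dividing leaves k**2 + 15·k + 222.
The quadratic k**2 + 15·k + 222 has discriminant -663 < 0 and is irreducible over ℤ.

(2·k + 3)·(k - 14)·(k - 3)·(k**2 + 15·k + 222)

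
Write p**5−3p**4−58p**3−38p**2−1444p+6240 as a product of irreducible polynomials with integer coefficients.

Among the possible rational roots, p = 3 is a root, giving the factor (p−3) and quotient p**4−58p**2−212p−2080.
Next, p = 10 is a root, so (p−10) is a factor; dividing leaves p**3+10p**2+42p+208.
Then p = −8 is a root, so (p+8) is a factor; dividing leaves p**2+2p+26.
The quadratic p**2+2p+26 has discriminant −100 < 0 and is irreducible over ℤ.

(p+8)(p−10)(p−3)(p**2+2p+26)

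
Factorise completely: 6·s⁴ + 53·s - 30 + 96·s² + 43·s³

(2·s + 5)·(3·s - 1)·(s + 2)·(s + 3)

Testing divisors of the constant over divisors of the leading coefficient, s = -5/2 is a root, giving the factor (2·s + 5) and quotient 3·s³ + 14·s² + 13·s - 6.
Next, s = 1/3 is a root, giving the factor (3·s - 1) and quotient s² + 5·s + 6.
The remaining quadratic factors as (s + 3)(s + 2).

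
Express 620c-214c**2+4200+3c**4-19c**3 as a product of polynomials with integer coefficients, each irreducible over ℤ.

Trying the rational-root candidates, c = 10 is a root, so (c-10) divides it; the quotient is 3c**3+11c**2-104c-420.
Then c = 6 is a root, giving the factor (c-6) and quotient 3c**2+29c+70.
The remaining quadratic factors as (3c+14)(c+5).

(3c+14)(c+5)(c-10)(c-6)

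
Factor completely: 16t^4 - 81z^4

(2t)⁴ − (3z)⁴ = ((2t)² − (3z)²)((2t)² + (3z)²); the first factor splits again, the second (4t^2 + 9z^2) is irreducible.

(2t + 3z)(2t - 3z)(4t^2 + 9z^2)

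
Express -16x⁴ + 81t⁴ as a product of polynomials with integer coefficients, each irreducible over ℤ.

(3t + 2x)(3t - 2x)(9t² + 4x²)

Write as (9t²)² − (4x²)², then factor 9t² - 4x² once more.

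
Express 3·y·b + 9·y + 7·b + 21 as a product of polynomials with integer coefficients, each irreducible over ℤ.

Group as (3·y·b + 9·y) + (7·b + 21) = 3·y·(b + 3) + 7·(b + 3).
Both groups share the factor (b + 3).

(3·y + 7)·(b + 3)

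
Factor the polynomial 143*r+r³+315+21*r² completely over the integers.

By the rational root theorem, r = -9 is a root, giving the factor (r+9) and quotient r²+12*r+35.
The remaining quadratic factors as (r+7)(r+5).

(r+5)*(r+7)*(r+9)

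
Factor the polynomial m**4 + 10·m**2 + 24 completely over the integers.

(m**2 + 4)·(m**2 + 6)

Substitute u = m**2 to get a quadratic in u, then factor.
m**2 + 6 is irreducible over ℤ (always positive, so no real roots).
m**2 + 4 is irreducible over ℤ (sum of squares).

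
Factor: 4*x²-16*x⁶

-4*x²*(2*x²+1)*(2*x²-1)

Factor out 4*x² first: what remains is -4*x⁴+1.
Recognize a difference of squares with the parts 1 and 2*x².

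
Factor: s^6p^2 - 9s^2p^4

p^2s^2(s^2 - 3p)(s^2 + 3p)

Factor out s^2p^2 first: what remains is s^4 - 9p^2.
Recognize a difference of squares with the parts s^2 and 3p.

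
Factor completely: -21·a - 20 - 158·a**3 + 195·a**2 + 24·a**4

(2·a - 1)·(3·a - 4)·(4·a + 1)·(a - 5)

By the rational root theorem, a = -1/4 is a root, giving the factor (4·a + 1) and quotient 6·a**3 - 41·a**2 + 59·a - 20.
Next, a = 4/3 is a root, so (3·a - 4) is a factor; dividing leaves 2·a**2 - 11·a + 5.
The remaining quadratic factors as (2·a - 1)(a - 5).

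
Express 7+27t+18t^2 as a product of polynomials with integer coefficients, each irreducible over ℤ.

Need a pair with product 18·7 = 126 and sum 27: that's 21 and 6.
Split the middle term: 18t^2+21t + 6t+7 = 3t(6t+7) + (6t+7).

(3t+1)(6t+7)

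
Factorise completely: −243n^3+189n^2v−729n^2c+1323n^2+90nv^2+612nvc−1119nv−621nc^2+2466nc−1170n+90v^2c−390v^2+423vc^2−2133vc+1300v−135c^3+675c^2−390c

Group: 9n(−27n^2+30nv−36nc+117n+30vc−130v−9c^2+39c) + (3v+15c−10)(−27n^2+30nv−36nc+117n+30vc−130v−9c^2+39c); both groups contain (−27n^2+30nv−36nc+117n+30vc−130v−9c^2+39c), so (9n+3v+15c−10) is a factor with cofactor −27n^2+30nv−36nc+117n+30vc−130v−9c^2+39c.
The cofactor groups again: −27n^2+30nv−36nc+117n+30vc−130v−9c^2+39c = −9n(3n+3c−13) + (10v−3c)(3n+3c−13); both groups contain (3n+3c−13), giving −(9n−10v+3c)(3n+3c−13).

−(9n+3v+15c−10)(3n+3c−13)(9n−10v+3c)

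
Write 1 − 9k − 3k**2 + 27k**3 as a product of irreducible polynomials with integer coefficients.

Group as (27k**3 − 9k) + (−3k**2 + 1) = 9k(3k**2 − 1) − (3k**2 − 1).
Both groups share the factor (3k**2 − 1).

(9k − 1)(3k**2 − 1)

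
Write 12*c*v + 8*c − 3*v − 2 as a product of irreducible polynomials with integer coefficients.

(3*v + 2)*(4*c − 1)

Group as (12*c*v + 8*c) + (−3*v − 2) = 4*c*(3*v + 2) − (3*v + 2).
Both groups share the factor (3*v + 2).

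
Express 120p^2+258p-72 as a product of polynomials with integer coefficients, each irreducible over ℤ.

6(4p-1)(5p+12)

Pull out the common factor 6, then factor the remaining trinomial.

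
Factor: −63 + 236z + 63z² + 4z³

(4z − 1)(z + 7)(z + 9)

Trying the rational-root candidates, z = −9 is a root, giving the factor (z + 9) and quotient 4z² + 27z − 7.
The remaining quadratic factors as (z + 7)(4z − 1).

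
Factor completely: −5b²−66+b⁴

Substitute u = b² to get a quadratic in u, then factor.
b²−11 is irreducible over ℤ (11 is not a perfect square).
b²+6 is irreducible over ℤ (always positive, so no real roots).

(b²+6)(b²−11)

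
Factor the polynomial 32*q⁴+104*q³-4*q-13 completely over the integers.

Group as (32*q⁴-4*q) + (104*q³-13) = 4*q*(8*q³-1) + 13*(8*q³-1).
Both groups share the factor (8*q³-1).

(2*q-1)*(4*q+13)*(4*q²+2*q+1)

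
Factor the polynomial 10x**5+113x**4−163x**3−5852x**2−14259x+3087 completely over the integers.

By the rational root theorem, x = 7 is a root, so (x−7) is a factor; dividing leaves 10x**4+183x**3+1118x**2+1974x−441.
Continuing, x = −7/2 is a root, so (2x+7) divides it; the quotient is 5x**3+74x**2+300x−63.
Continuing, x = 1/5 is a root, so (5x−1) is a factor; dividing leaves x**2+15x+63.
The quadratic x**2+15x+63 has discriminant −27 < 0 and is irreducible over ℤ.

(2x+7)(5x−1)(x−7)(x**2+15x+63)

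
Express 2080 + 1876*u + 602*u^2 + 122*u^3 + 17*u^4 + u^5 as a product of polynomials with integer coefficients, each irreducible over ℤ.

Trying the rational-root candidates, u = -8 is a root, giving the factor (u + 8) and quotient u^4 + 9*u^3 + 50*u^2 + 202*u + 260.
Continuing, u = -2 is a root, so (u + 2) is a factor; dividing leaves u^3 + 7*u^2 + 36*u + 130.
Next, u = -5 is a root, so (u + 5) divides it; the quotient is u^2 + 2*u + 26.
The quadratic u^2 + 2*u + 26 has discriminant -100 < 0 and is irreducible over ℤ.

(u + 2)*(u + 5)*(u + 8)*(u^2 + 2*u + 26)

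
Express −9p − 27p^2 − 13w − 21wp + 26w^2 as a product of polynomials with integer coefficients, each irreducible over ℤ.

Group: 2w(13w + 9p) + (−3p − 1)(13w + 9p); both groups contain (13w + 9p).

(2w − 3p − 1)(13w + 9p)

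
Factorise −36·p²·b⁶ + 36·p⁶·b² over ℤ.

36·b²·p²·(p − b)·(p + b)·(p² + b²)

Pull out the common factor 36·p²·b², leaving p⁴ − b⁴.
Recognize a difference of squares with the parts p² and b².
p² − b² is again a difference of squares: (p − b)·(p + b).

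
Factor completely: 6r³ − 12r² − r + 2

Group as (6r³ − r) + (−12r² + 2) = r(6r² − 1) − 2(6r² − 1).
Both groups share the factor (6r² − 1).

(r − 2)(6r² − 1)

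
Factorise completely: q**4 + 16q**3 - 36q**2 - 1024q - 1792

Trying the rational-root candidates, q = -2 is a root, so (q + 2) is a factor; dividing leaves q**3 + 14q**2 - 64q - 896.
Next, q = -8 is a root, so (q + 8) is a factor; dividing leaves q**2 + 6q - 112.
The remaining quadratic factors as (q - 8)(q + 14).

(q + 14)(q + 2)(q + 8)(q - 8)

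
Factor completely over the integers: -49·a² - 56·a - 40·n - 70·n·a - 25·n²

-(5·n + 7·a)·(5·n + 7·a + 8)

Group: -5·n·(5·n + 7·a) + (-7·a - 8)·(5·n + 7·a); both groups contain (5·n + 7·a).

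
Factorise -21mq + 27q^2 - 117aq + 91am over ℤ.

(13a - 3q)(7m - 9q)

Group: 13a(7m - 9q) - 3q(7m - 9q); both groups contain (7m - 9q).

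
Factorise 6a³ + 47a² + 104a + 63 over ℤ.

By the rational root theorem, a = -1 is a root, so (a + 1) is a factor; dividing leaves 6a² + 41a + 63.
The remaining quadratic factors as (2a + 9)(3a + 7).

(2a + 9)(3a + 7)(a + 1)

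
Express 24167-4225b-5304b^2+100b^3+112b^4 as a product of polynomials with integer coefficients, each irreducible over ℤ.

(2b+13)(2b-13)(4b+11)(7b-13)

Among the possible rational roots, b = 13/2 is a root, so (2b-13) divides it; the quotient is 56b^3+414b^2+39b-1859.
Continuing, b = -13/2 is a root, so (2b+13) divides it; the quotient is 28b^2+25b-143.
The remaining quadratic factors as (4b+11)(7b-13).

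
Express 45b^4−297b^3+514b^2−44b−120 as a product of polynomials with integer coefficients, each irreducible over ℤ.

(3b−10)(3b−2)(5b+2)(b−3)

By the rational root theorem, b = −2/5 is a root, so (5b+2) is a factor; dividing leaves 9b^3−63b^2+128b−60.
Continuing, b = 2/3 is a root, so (3b−2) divides it; the quotient is 3b^2−19b+30.
The remaining quadratic factors as (b−3)(3b−10).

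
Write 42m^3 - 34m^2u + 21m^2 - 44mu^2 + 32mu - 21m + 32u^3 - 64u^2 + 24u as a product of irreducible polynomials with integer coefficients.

(2m + 2u - 1)(3m - 2u + 3)(7m - 8u)

Group: 7m(6m^2 + 2mu + 3m - 4u^2 + 8u - 3) - 8u(6m^2 + 2mu + 3m - 4u^2 + 8u - 3); both groups contain (6m^2 + 2mu + 3m - 4u^2 + 8u - 3), so (7m - 8u) is a factor with cofactor 6m^2 + 2mu + 3m - 4u^2 + 8u - 3.
The cofactor groups again: 6m^2 + 2mu + 3m - 4u^2 + 8u - 3 = 2m(3m - 2u + 3) + (2u - 1)(3m - 2u + 3); both groups contain (3m - 2u + 3), giving (2m + 2u - 1)(3m - 2u + 3).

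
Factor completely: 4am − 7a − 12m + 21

Group as (4am − 7a) + (−12m + 21) = a(4m − 7) − 3(4m − 7).
Both groups share the factor (4m − 7).

(4m − 7)(a − 3)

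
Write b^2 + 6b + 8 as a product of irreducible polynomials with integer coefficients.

(b + 2)(b + 4)

Two integers with product 8 and sum 6 are 4 and 2.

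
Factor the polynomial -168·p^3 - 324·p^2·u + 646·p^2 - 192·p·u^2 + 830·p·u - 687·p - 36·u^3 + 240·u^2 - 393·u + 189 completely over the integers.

Group: 7·p·(-24·p^2 - 36·p·u + 82·p - 12·u^2 + 68·u - 63) + (3·u - 3)·(-24·p^2 - 36·p·u + 82·p - 12·u^2 + 68·u - 63); both groups contain (-24·p^2 - 36·p·u + 82·p - 12·u^2 + 68·u - 63), so (7·p + 3·u - 3) is a factor with cofactor -24·p^2 - 36·p·u + 82·p - 12·u^2 + 68·u - 63.
The cofactor groups again: -24·p^2 - 36·p·u + 82·p - 12·u^2 + 68·u - 63 = -4·p·(6·p + 6·u - 7) + (-2·u + 9)·(6·p + 6·u - 7); both groups contain (6·p + 6·u - 7), giving -(4·p + 2·u - 9)·(6·p + 6·u - 7).

-(4·p + 2·u - 9)·(6·p + 6·u - 7)·(7·p + 3·u - 3)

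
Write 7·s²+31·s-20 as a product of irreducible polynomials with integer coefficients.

(7·s-4)·(s+5)

Need a pair with product 7·(-20) = -140 and sum 31: that's 35 and -4.
Split the middle term: 7·s²+35·s - 4·s-20 = 7·s·(s+5) - 4·(s+5).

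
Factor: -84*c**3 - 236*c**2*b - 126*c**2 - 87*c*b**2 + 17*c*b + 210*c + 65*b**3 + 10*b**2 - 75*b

-(14*c - 5*b)*(6*c + 13*b + 15)*(c + b - 1)

Group: 14*c*(-6*c**2 - 19*c*b - 9*c - 13*b**2 - 2*b + 15) - 5*b*(-6*c**2 - 19*c*b - 9*c - 13*b**2 - 2*b + 15); both groups contain (-6*c**2 - 19*c*b - 9*c - 13*b**2 - 2*b + 15), so (14*c - 5*b) is a factor with cofactor -6*c**2 - 19*c*b - 9*c - 13*b**2 - 2*b + 15.
The cofactor groups again: -6*c**2 - 19*c*b - 9*c - 13*b**2 - 2*b + 15 = -6*c*(c + b - 1) + (-13*b - 15)*(c + b - 1); both groups contain (c + b - 1), giving -(6*c + 13*b + 15)*(c + b - 1).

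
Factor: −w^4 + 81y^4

(3y)⁴ − (w)⁴ = ((3y)² − (w)²)((3y)² + (w)²); the first factor splits again, the second (9y^2 + w^2) is irreducible.

(3y − w)(3y + w)(9y^2 + w^2)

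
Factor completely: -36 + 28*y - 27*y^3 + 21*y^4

Group as (21*y^4 + 28*y) + (-27*y^3 - 36) = 7*y*(3*y^3 + 4) - 9*(3*y^3 + 4).
Both groups share the factor (3*y^3 + 4).

(7*y - 9)*(3*y^3 + 4)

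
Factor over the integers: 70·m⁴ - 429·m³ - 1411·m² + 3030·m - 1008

(2·m + 7)·(5·m - 6)·(7·m - 3)·(m - 8)

Testing divisors of the constant over divisors of the leading coefficient, m = 3/7 is a root, so (7·m - 3) is a factor; dividing leaves 10·m³ - 57·m² - 226·m + 336.
Continuing, m = -7/2 is a root, so (2·m + 7) is a factor; dividing leaves 5·m² - 46·m + 48.
The remaining quadratic factors as (5·m - 6)(m - 8).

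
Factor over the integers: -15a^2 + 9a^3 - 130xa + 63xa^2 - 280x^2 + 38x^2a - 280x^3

-(5x - 3a + 5)(14x + 3a)(4x + a)

Group: 5x(-56x^2 - 26xa - 3a^2) + (-3a + 5)(-56x^2 - 26xa - 3a^2); both groups contain (-56x^2 - 26xa - 3a^2), so (5x - 3a + 5) is a factor with cofactor -56x^2 - 26xa - 3a^2.
The cofactor groups again: -56x^2 - 26xa - 3a^2 = -14x(4x + a) - 3a(4x + a); both groups contain (4x + a), giving -(14x + 3a)(4x + a).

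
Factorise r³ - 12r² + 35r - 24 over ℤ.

By the rational root theorem, r = 3 is a root, so (r - 3) is a factor; dividing leaves r² - 9r + 8.
The remaining quadratic factors as (r - 8)(r - 1).

(r - 1)(r - 3)(r - 8)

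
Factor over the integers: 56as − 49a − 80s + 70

(7a − 10)(8s − 7)

Group as (56as − 49a) + (−80s + 70) = 7a(8s − 7) − 10(8s − 7).
Both groups share the factor (8s − 7).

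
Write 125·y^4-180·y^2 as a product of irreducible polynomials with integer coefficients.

Every term has a factor of 5·y^2. Then 25·y^2-36 = (5·y)² − (6)².

5·y^2·(5·y+6)·(5·y-6)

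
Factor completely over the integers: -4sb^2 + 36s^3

Every term has a factor of 4s. Then 9s^2 - b^2 = (3s)² − (b)².

4s(3s - b)(3s + b)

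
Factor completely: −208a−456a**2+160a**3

Pull out the common factor 8a, then factor the remaining trinomial.

8a(4a−13)(5a+2)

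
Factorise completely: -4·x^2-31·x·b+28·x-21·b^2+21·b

-(4·x+3·b)·(x+7·b-7)

Group: -x·(4·x+3·b) + (-7·b+7)·(4·x+3·b); both groups contain (4·x+3·b).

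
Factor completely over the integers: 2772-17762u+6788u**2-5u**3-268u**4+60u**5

By the rational root theorem, u = 1/6 is a root, so (6u-1) divides it; the quotient is 10u**4-43u**3-8u**2+1130u-2772.
Next, u = 14/5 is a root, so (5u-14) is a factor; dividing leaves 2u**3-3u**2-10u+198.
Continuing, u = -9/2 is a root, so (2u+9) is a factor; dividing leaves u**2-6u+22.
The quadratic u**2-6u+22 has discriminant -52 < 0 and is irreducible over ℤ.

(2u+9)(5u-14)(6u-1)(u**2-6u+22)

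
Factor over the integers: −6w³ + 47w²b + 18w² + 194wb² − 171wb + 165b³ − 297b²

−(w − 11b)(2w + 3b)(3w + 5b − 9)

Group: w(−6w² − 19wb + 18w − 15b² + 27b) − 11b(−6w² − 19wb + 18w − 15b² + 27b); both groups contain (−6w² − 19wb + 18w − 15b² + 27b), so (w − 11b) is a factor with cofactor −6w² − 19wb + 18w − 15b² + 27b.
The cofactor groups again: −6w² − 19wb + 18w − 15b² + 27b = −3w(2w + 3b) + (−5b + 9)(2w + 3b); both groups contain (2w + 3b), giving −(3w + 5b − 9)(2w + 3b).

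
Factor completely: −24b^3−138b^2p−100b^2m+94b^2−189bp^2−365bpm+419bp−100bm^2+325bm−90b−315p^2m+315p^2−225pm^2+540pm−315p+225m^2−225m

Group: 4b(−6b^2−21bp−25bm+10b−35pm+35p−25m^2+25m) + (9p−9)(−6b^2−21bp−25bm+10b−35pm+35p−25m^2+25m); both groups contain (−6b^2−21bp−25bm+10b−35pm+35p−25m^2+25m), so (4b+9p−9) is a factor with cofactor −6b^2−21bp−25bm+10b−35pm+35p−25m^2+25m.
The cofactor groups again: −6b^2−21bp−25bm+10b−35pm+35p−25m^2+25m = −2b(3b+5m−5) + (−7p−5m)(3b+5m−5); both groups contain (3b+5m−5), giving −(2b+7p+5m)(3b+5m−5).

−(2b+7p+5m)(3b+5m−5)(4b+9p−9)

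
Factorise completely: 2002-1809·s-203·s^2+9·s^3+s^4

(s+11)·(s+13)·(s-1)·(s-14)

Among the possible rational roots, s = -13 is a root, so (s+13) divides it; the quotient is s^3-4·s^2-151·s+154.
Continuing, s = 14 is a root, giving the factor (s-14) and quotient s^2+10·s-11.
The remaining quadratic factors as (s+11)(s-1).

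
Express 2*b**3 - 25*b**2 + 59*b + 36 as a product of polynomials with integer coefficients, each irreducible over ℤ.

(2*b + 1)*(b - 4)*(b - 9)

Trying the rational-root candidates, b = 9 is a root, so (b - 9) divides it; the quotient is 2*b**2 - 7*b - 4.
The remaining quadratic factors as (b - 4)(2*b + 1).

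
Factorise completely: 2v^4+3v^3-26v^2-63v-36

Among the possible rational roots, v = -3 is a root, giving the factor (v+3) and quotient 2v^3-3v^2-17v-12.
Next, v = -1 is a root, giving the factor (v+1) and quotient 2v^2-5v-12.
The remaining quadratic factors as (2v+3)(v-4).

(2v+3)(v+1)(v+3)(v-4)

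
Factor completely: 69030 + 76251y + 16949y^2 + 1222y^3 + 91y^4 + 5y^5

Testing divisors of the constant over divisors of the leading coefficient, y = -6/5 is a root, giving the factor (5y + 6) and quotient y^4 + 17y^3 + 224y^2 + 3121y + 11505.
Then y = -5 is a root, giving the factor (y + 5) and quotient y^3 + 12y^2 + 164y + 2301.
Next, y = -13 is a root, so (y + 13) is a factor; dividing leaves y^2 - y + 177.
The quadratic y^2 - y + 177 has discriminant -707 < 0 and is irreducible over ℤ.

(5y + 6)(y + 13)(y + 5)(y^2 - y + 177)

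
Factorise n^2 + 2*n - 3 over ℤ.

(n + 3)*(n - 1)

Two integers with product -3 and sum 2 are 3 and -1.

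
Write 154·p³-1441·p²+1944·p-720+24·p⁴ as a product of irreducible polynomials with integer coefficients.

(4·p-3)·(6·p-5)·(p+12)·(p-4)

Trying the rational-root candidates, p = 3/4 is a root, so (4·p-3) is a factor; dividing leaves 6·p³+43·p²-328·p+240.
Then p = 4 is a root, giving the factor (p-4) and quotient 6·p²+67·p-60.
The remaining quadratic factors as (p+12)(6·p-5).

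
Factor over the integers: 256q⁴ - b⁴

(4q - b)(4q + b)(16q² + b²)

(4q)⁴ − (b)⁴ = ((4q)² − (b)²)((4q)² + (b)²); the first factor splits again, the second (16q² + b²) is irreducible.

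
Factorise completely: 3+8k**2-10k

Need a pair with product 8·3 = 24 and sum -10: that's -6 and -4.
Split the middle term: 8k**2-6k - 4k+3 = 2k(4k-3) - (4k-3).

(2k-1)(4k-3)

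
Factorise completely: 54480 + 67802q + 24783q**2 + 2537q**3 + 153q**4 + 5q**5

Among the possible rational roots, q = -15 is a root, so (q + 15) is a factor; dividing leaves 5q**4 + 78q**3 + 1367q**2 + 4278q + 3632.
Continuing, q = -2 is a root, so (q + 2) divides it; the quotient is 5q**3 + 68q**2 + 1231q + 1816.
Next, q = -8/5 is a root, so (5q + 8) is a factor; dividing leaves q**2 + 12q + 227.
The quadratic q**2 + 12q + 227 has discriminant -764 < 0 and is irreducible over ℤ.

(5q + 8)(q + 15)(q + 2)(q**2 + 12q + 227)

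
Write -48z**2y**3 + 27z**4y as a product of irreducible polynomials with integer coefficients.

Pull out the common factor 3z**2y; 9z**2 - 16y**2 is a difference of squares.

3yz**2(3z - 4y)(3z + 4y)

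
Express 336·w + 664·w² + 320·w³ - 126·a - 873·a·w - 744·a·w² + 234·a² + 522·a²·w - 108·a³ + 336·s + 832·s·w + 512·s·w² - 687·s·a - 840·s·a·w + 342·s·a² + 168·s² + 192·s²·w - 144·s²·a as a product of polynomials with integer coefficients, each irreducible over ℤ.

Group: 8·s·(-18·s·a + 24·s·w + 21·s + 36·a² - 78·a·w - 78·a + 40·w² + 83·w + 42) + (-3·a + 8·w)·(-18·s·a + 24·s·w + 21·s + 36·a² - 78·a·w - 78·a + 40·w² + 83·w + 42); both groups contain (-18·s·a + 24·s·w + 21·s + 36·a² - 78·a·w - 78·a + 40·w² + 83·w + 42), so (8·s - 3·a + 8·w) is a factor with cofactor -18·s·a + 24·s·w + 21·s + 36·a² - 78·a·w - 78·a + 40·w² + 83·w + 42.
The cofactor groups again: -18·s·a + 24·s·w + 21·s + 36·a² - 78·a·w - 78·a + 40·w² + 83·w + 42 = -6·a·(3·s - 6·a + 5·w + 6) + (8·w + 7)·(3·s - 6·a + 5·w + 6); both groups contain (3·s - 6·a + 5·w + 6), giving -(6·a - 8·w - 7)·(3·s - 6·a + 5·w + 6).

-(8·s - 3·a + 8·w)·(3·s - 6·a + 5·w + 6)·(6·a - 8·w - 7)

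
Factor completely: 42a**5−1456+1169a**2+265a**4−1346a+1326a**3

Trying the rational-root candidates, a = −7/6 is a root, so (6a+7) divides it; the quotient is 7a**4+36a**3+179a**2−14a−208.
Then a = 1 is a root, so (a−1) is a factor; dividing leaves 7a**3+43a**2+222a+208.
Continuing, a = −8/7 is a root, so (7a+8) is a factor; dividing leaves a**2+5a+26.
The quadratic a**2+5a+26 has discriminant −79 < 0 and is irreducible over ℤ.

(6a+7)(7a+8)(a−1)(a**2+5a+26)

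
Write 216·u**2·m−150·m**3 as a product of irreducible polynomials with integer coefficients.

Every term has a factor of 6·m. Then 36·u**2−25·m**2 = (6·u)² − (5·m)².

6·m·(6·u−5·m)·(6·u+5·m)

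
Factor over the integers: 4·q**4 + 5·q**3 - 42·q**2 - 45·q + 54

(4·q - 3)·(q + 2)·(q + 3)·(q - 3)

Trying the rational-root candidates, q = 3/4 is a root, so (4·q - 3) divides it; the quotient is q**3 + 2·q**2 - 9·q - 18.
Next, q = -3 is a root, giving the factor (q + 3) and quotient q**2 - q - 6.
The remaining quadratic factors as (q + 2)(q - 3).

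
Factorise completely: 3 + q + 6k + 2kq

Group as (2kq + 6k) + (q + 3) = 2k(q + 3) + (q + 3).
Both groups share the factor (q + 3).

(2k + 1)(q + 3)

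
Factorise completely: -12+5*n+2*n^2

(2*n-3)*(n+4)

Need a pair with product 2·(-12) = -24 and sum 5: that's -3 and 8.
Split the middle term: 2*n^2-3*n + 8*n-12 = n*(2*n-3) + 4*(2*n-3).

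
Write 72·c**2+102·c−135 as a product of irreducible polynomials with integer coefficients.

3·(4·c+9)·(6·c−5)

Pull out the common factor 3, then factor the remaining trinomial.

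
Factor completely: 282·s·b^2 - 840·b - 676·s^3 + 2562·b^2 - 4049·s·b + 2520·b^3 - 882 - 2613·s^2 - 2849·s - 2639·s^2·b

-(13·s - 12·b + 7)·(13·s + 14·b + 14)·(4·s + 15·b + 9)

Group: 13·s·(-52·s^2 - 251·s·b - 173·s - 210·b^2 - 336·b - 126) + (-12·b + 7)·(-52·s^2 - 251·s·b - 173·s - 210·b^2 - 336·b - 126); both groups contain (-52·s^2 - 251·s·b - 173·s - 210·b^2 - 336·b - 126), so (13·s - 12·b + 7) is a factor with cofactor -52·s^2 - 251·s·b - 173·s - 210·b^2 - 336·b - 126.
The cofactor groups again: -52·s^2 - 251·s·b - 173·s - 210·b^2 - 336·b - 126 = -4·s·(13·s + 14·b + 14) + (-15·b - 9)·(13·s + 14·b + 14); both groups contain (13·s + 14·b + 14), giving -(4·s + 15·b + 9)·(13·s + 14·b + 14).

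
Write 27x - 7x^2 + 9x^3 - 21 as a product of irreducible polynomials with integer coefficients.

Group as (9x^3 + 27x) + (-7x^2 - 21) = 9x(x^2 + 3) - 7(x^2 + 3).
Both groups share the factor (x^2 + 3).

(9x - 7)(x^2 + 3)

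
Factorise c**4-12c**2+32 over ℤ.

Substitute u = c**2 to get a quadratic in u, then factor.
c**2-4 is a difference of squares.
c**2-8 is irreducible over ℤ (8 is not a perfect square).

(c+2)(c-2)(c**2-8)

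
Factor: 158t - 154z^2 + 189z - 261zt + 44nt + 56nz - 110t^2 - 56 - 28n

Group: 14z(4n - 11z - 10t + 8) + (11t - 7)(4n - 11z - 10t + 8); both groups contain (4n - 11z - 10t + 8).

(14z + 11t - 7)(4n - 11z - 10t + 8)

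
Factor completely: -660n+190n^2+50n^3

10n(5n-11)(n+6)

Pull out the common factor 10n, then factor the remaining trinomial.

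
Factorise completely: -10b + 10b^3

10b(b + 1)(b - 1)

Pull out the common factor 10b; b^2 - 1 is a difference of squares.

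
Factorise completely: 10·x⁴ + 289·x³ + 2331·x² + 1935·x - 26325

Trying the rational-root candidates, x = -9 is a root, giving the factor (x + 9) and quotient 10·x³ + 199·x² + 540·x - 2925.
Continuing, x = 13/5 is a root, so (5·x - 13) divides it; the quotient is 2·x² + 45·x + 225.
The remaining quadratic factors as (2·x + 15)(x + 15).

(2·x + 15)·(5·x - 13)·(x + 15)·(x + 9)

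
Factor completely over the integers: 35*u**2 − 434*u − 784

Pull out the common factor 7, then factor the remaining trinomial.

7*(5*u + 8)*(u − 14)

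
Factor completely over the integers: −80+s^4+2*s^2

(s^2+10)*(s^2−8)

Substitute u = s^2 to get a quadratic in u, then factor.
s^2−8 is irreducible over ℤ (8 is not a perfect square).
s^2+10 is irreducible over ℤ (always positive, so no real roots).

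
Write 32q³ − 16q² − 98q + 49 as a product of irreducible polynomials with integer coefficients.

(2q − 1)(4q + 7)(4q − 7)

Among the possible rational roots, q = 1/2 is a root, so (2q − 1) divides it; the quotient is 16q² − 49.
The remaining quadratic factors as (4q + 7)(4q − 7).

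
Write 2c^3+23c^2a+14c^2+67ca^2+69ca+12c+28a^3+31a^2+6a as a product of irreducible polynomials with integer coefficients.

Group: 2c(c^2+11ca+7c+28a^2+31a+6) + a(c^2+11ca+7c+28a^2+31a+6); both groups contain (c^2+11ca+7c+28a^2+31a+6), so (2c+a) is a factor with cofactor c^2+11ca+7c+28a^2+31a+6.
The cofactor groups again: c^2+11ca+7c+28a^2+31a+6 = c(c+7a+6) + (4a+1)(c+7a+6); both groups contain (c+7a+6), giving (c+4a+1)(c+7a+6).

(c+4a+1)(c+7a+6)(2c+a)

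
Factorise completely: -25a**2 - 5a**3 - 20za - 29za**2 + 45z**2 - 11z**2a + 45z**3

Group: 5z(9z**2 - 4za - 5a**2) + (a + 5)(9z**2 - 4za - 5a**2); both groups contain (9z**2 - 4za - 5a**2), so (5z + a + 5) is a factor with cofactor 9z**2 - 4za - 5a**2.
The cofactor groups again: 9z**2 - 4za - 5a**2 = z(9z + 5a) - a(9z + 5a); both groups contain (9z + 5a), giving (z - a)(9z + 5a).

(z - a)(9z + 5a)(5z + a + 5)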